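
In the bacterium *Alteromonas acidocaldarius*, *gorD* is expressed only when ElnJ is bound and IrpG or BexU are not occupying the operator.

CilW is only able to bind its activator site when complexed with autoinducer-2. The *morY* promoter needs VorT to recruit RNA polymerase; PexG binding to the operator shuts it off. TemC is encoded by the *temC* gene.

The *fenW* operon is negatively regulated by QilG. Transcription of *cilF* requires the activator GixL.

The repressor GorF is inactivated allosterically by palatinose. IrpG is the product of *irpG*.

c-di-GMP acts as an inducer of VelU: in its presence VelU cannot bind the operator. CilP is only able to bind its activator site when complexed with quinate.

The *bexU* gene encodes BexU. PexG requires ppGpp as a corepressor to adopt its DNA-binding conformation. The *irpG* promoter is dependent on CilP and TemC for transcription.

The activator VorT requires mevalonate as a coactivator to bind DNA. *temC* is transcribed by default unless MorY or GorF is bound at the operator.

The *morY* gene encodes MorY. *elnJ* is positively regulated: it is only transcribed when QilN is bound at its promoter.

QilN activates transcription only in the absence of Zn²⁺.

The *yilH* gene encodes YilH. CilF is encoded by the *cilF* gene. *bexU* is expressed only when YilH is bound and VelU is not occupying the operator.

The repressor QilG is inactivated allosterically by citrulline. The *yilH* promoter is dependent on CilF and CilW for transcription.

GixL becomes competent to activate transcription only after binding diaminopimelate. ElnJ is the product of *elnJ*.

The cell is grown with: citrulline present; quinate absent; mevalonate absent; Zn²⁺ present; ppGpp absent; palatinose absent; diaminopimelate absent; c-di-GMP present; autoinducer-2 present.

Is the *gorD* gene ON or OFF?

OFF

Quinate is absent, so CilP is inactive.
ppGpp is absent, so PexG is inactive.
Mevalonate is absent, so VorT is inactive.
Required activator VorT is absent, so *morY* is not transcribed.
So MorY is not produced.
Palatinose is absent, so GorF is active.
With repressor GorF bound, *temC* is not transcribed.
So TemC is not produced.
Required activator CilP is absent, so *irpG* is not transcribed.
So IrpG is not produced.
c-di-GMP is present, so VelU is inactive.
Diaminopimelate is absent, so GixL is inactive.
Required activator GixL is absent, so *cilF* is not transcribed.
So CilF is not produced.
Autoinducer-2 is present, so CilW is active.
Required activator CilF is absent, so *yilH* is not transcribed.
So YilH is not produced.
Required activator YilH is absent, so *bexU* is not transcribed.
So BexU is not produced.
Zn²⁺ is present, so QilN is inactive.
Required activator QilN is absent, so *elnJ* is not transcribed.
So ElnJ is not produced.
Required activator ElnJ is absent, so *gorD* is not transcribed.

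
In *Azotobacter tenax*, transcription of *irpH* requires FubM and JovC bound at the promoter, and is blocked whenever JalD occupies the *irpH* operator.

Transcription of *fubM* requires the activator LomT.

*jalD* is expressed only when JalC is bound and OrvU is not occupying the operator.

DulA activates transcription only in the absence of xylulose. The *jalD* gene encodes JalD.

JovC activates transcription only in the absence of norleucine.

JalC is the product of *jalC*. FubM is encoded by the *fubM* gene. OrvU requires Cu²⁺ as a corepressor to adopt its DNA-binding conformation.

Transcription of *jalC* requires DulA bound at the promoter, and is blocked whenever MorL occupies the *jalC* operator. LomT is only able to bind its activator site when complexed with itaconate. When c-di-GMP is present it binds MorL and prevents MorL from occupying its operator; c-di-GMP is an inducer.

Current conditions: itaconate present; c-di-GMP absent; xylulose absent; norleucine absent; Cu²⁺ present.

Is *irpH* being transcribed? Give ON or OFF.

Itaconate is present, so LomT is active.
No repressor is bound and LomT is active, so *fubM* is transcribed.
So FubM is produced and active.
Cu²⁺ is present, so OrvU is active.
c-di-GMP is absent, so MorL is active.
Xylulose is absent, so DulA is active.
With repressor MorL bound, *jalC* is not transcribed.
So JalC is not produced.
With repressor OrvU bound, *jalD* is not transcribed.
So JalD is not produced.
Norleucine is absent, so JovC is active.
No repressor is bound and FubM and JovC are active, so *irpH* is transcribed.

ON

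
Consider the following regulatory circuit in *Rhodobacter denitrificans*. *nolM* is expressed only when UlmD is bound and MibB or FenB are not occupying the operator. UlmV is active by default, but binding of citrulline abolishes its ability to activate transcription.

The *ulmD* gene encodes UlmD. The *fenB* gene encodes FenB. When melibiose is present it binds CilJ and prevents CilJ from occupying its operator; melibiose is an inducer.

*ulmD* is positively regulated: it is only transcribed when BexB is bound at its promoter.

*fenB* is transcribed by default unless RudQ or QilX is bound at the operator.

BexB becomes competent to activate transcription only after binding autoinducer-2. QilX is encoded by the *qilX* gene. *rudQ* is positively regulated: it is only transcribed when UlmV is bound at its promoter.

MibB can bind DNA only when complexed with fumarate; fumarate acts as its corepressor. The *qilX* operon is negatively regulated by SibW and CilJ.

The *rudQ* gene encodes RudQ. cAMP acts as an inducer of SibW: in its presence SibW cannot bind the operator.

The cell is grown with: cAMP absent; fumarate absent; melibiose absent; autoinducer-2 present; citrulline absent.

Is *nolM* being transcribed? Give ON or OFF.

ON

Autoinducer-2 is present, so BexB is active.
No repressor is bound and BexB is active, so *ulmD* is transcribed.
So UlmD is produced and active.
Fumarate is absent, so MibB is inactive.
Citrulline is absent, so UlmV is active.
No repressor is bound and UlmV is active, so *rudQ* is transcribed.
So RudQ is produced and active.
cAMP is absent, so SibW is active.
Melibiose is absent, so CilJ is active.
With repressor SibW bound, *qilX* is not transcribed.
So QilX is not produced.
With repressor RudQ bound, *fenB* is not transcribed.
So FenB is not produced.
No repressor is bound and UlmD is active, so *nolM* is transcribed.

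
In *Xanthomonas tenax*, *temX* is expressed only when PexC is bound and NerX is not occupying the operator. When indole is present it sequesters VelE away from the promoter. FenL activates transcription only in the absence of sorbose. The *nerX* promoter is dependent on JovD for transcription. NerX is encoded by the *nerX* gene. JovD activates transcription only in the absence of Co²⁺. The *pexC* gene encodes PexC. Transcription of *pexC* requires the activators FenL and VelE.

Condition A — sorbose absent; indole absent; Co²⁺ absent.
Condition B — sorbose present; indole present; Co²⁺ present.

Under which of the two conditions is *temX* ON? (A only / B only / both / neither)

Condition A:
Sorbose is absent, so FenL is active.
Indole is absent, so VelE is active.
No repressor is bound and FenL and VelE are active, so *pexC* is transcribed.
So PexC is produced and active.
Co²⁺ is absent, so JovD is active.
No repressor is bound and JovD is active, so *nerX* is transcribed.
So NerX is produced and active.
With repressor NerX bound, *temX* is not transcribed.
→ *temX* is OFF in A.
Condition B:
Sorbose is present, so FenL is inactive.
Indole is present, so VelE is inactive.
Required activator FenL is absent, so *pexC* is not transcribed.
So PexC is not produced.
Co²⁺ is present, so JovD is inactive.
Required activator JovD is absent, so *nerX* is not transcribed.
So NerX is not produced.
Required activator PexC is absent, so *temX* is not transcribed.
→ *temX* is OFF in B.

neither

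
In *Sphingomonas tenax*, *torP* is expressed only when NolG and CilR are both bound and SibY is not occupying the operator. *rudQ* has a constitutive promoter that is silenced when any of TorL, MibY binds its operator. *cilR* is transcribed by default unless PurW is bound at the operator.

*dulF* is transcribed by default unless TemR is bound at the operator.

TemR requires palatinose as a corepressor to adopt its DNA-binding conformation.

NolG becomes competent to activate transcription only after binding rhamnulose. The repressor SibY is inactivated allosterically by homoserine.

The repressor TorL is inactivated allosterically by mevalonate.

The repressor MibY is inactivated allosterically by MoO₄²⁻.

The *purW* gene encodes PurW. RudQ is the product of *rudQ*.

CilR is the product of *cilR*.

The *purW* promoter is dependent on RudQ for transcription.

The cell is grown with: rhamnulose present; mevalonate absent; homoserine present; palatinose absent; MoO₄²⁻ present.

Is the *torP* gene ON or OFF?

ON

Homoserine is present, so SibY is inactive.
Rhamnulose is present, so NolG is active.
Mevalonate is absent, so TorL is active.
MoO₄²⁻ is present, so MibY is inactive.
With repressor TorL bound, *rudQ* is not transcribed.
So RudQ is not produced.
Required activator RudQ is absent, so *purW* is not transcribed.
So PurW is not produced.
With no repressor bound, *cilR* is transcribed.
So CilR is produced and active.
No repressor is bound and NolG and CilR are active, so *torP* is transcribed.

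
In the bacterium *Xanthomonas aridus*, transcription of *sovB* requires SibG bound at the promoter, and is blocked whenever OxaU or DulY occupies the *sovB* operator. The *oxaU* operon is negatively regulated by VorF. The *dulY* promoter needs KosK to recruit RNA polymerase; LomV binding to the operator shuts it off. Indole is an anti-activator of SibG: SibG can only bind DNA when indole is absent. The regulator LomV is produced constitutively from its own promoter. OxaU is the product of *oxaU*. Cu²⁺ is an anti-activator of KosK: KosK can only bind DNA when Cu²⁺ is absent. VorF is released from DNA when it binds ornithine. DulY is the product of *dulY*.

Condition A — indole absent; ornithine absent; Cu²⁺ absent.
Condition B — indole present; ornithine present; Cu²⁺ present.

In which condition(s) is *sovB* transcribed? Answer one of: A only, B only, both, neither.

Condition A:
Indole is absent, so SibG is active.
Ornithine is absent, so VorF is active.
With repressor VorF bound, *oxaU* is not transcribed.
So OxaU is not produced.
Cu²⁺ is absent, so KosK is active.
LomV is produced constitutively and is active.
With repressor LomV bound, *dulY* is not transcribed.
So DulY is not produced.
No repressor is bound and SibG is active, so *sovB* is transcribed.
→ *sovB* is ON in A.
Condition B:
Indole is present, so SibG is inactive.
Ornithine is present, so VorF is inactive.
With no repressor bound, *oxaU* is transcribed.
So OxaU is produced and active.
Cu²⁺ is present, so KosK is inactive.
LomV is produced constitutively and is active.
With repressor LomV bound, *dulY* is not transcribed.
So DulY is not produced.
With repressor OxaU bound, *sovB* is not transcribed.
→ *sovB* is OFF in B.

A only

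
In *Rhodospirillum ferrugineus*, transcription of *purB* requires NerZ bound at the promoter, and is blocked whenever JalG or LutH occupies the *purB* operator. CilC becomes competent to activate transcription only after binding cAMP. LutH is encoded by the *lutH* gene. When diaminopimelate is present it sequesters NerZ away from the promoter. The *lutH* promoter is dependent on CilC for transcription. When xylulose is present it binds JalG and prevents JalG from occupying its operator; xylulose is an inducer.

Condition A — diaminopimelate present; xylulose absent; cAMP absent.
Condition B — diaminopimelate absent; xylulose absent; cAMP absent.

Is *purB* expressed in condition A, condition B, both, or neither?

neither

Condition A:
Diaminopimelate is present, so NerZ is inactive.
Xylulose is absent, so JalG is active.
cAMP is absent, so CilC is inactive.
Required activator CilC is absent, so *lutH* is not transcribed.
So LutH is not produced.
With repressor JalG bound, *purB* is not transcribed.
→ *purB* is OFF in A.
Condition B:
Diaminopimelate is absent, so NerZ is active.
Xylulose is absent, so JalG is active.
cAMP is absent, so CilC is inactive.
Required activator CilC is absent, so *lutH* is not transcribed.
So LutH is not produced.
With repressor JalG bound, *purB* is not transcribed.
→ *purB* is OFF in B.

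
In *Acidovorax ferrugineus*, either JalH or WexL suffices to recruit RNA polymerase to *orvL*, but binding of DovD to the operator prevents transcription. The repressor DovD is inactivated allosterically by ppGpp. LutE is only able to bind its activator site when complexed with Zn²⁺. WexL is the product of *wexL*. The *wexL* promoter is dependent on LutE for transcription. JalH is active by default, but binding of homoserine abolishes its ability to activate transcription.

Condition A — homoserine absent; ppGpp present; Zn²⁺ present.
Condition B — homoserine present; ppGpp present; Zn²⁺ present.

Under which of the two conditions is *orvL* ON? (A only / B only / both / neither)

both

Condition A:
Homoserine is absent, so JalH is active.
ppGpp is present, so DovD is inactive.
Zn²⁺ is present, so LutE is active.
No repressor is bound and LutE is active, so *wexL* is transcribed.
So WexL is produced and active.
Activator JalH is present, so *orvL* is transcribed.
→ *orvL* is ON in A.
Condition B:
Homoserine is present, so JalH is inactive.
ppGpp is present, so DovD is inactive.
Zn²⁺ is present, so LutE is active.
No repressor is bound and LutE is active, so *wexL* is transcribed.
So WexL is produced and active.
Activator WexL is present, so *orvL* is transcribed.
→ *orvL* is ON in B.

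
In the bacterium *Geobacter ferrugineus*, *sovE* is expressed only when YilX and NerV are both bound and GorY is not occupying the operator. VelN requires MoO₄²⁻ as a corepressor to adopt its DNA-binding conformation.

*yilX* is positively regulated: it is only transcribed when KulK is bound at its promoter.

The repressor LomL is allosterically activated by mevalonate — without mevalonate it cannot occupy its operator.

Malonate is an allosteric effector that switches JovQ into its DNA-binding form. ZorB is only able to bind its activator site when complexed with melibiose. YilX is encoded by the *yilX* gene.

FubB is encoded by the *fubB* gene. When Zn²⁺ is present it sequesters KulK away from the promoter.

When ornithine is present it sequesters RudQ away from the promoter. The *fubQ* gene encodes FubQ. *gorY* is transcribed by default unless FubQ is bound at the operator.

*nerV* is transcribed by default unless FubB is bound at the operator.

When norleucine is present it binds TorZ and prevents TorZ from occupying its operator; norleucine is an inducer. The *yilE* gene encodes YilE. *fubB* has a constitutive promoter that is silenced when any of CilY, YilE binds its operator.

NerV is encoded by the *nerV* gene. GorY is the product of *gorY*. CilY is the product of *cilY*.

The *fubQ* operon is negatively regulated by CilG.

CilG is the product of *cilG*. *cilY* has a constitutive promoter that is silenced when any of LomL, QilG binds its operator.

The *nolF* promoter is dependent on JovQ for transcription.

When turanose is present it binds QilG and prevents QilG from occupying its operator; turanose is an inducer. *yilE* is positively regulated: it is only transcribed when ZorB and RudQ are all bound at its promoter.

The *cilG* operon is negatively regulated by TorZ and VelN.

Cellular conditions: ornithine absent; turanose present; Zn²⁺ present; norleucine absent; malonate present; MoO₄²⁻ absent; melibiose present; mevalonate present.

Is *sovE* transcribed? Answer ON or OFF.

Zn²⁺ is present, so KulK is inactive.
Required activator KulK is absent, so *yilX* is not transcribed.
So YilX is not produced.
Norleucine is absent, so TorZ is active.
MoO₄²⁻ is absent, so VelN is inactive.
With repressor TorZ bound, *cilG* is not transcribed.
So CilG is not produced.
With no repressor bound, *fubQ* is transcribed.
So FubQ is produced and active.
With repressor FubQ bound, *gorY* is not transcribed.
So GorY is not produced.
Mevalonate is present, so LomL is active.
Turanose is present, so QilG is inactive.
With repressor LomL bound, *cilY* is not transcribed.
So CilY is not produced.
Melibiose is present, so ZorB is active.
Ornithine is absent, so RudQ is active.
No repressor is bound and ZorB and RudQ are active, so *yilE* is transcribed.
So YilE is produced and active.
With repressor YilE bound, *fubB* is not transcribed.
So FubB is not produced.
With no repressor bound, *nerV* is transcribed.
So NerV is produced and active.
Required activator YilX is absent, so *sovE* is not transcribed.

OFF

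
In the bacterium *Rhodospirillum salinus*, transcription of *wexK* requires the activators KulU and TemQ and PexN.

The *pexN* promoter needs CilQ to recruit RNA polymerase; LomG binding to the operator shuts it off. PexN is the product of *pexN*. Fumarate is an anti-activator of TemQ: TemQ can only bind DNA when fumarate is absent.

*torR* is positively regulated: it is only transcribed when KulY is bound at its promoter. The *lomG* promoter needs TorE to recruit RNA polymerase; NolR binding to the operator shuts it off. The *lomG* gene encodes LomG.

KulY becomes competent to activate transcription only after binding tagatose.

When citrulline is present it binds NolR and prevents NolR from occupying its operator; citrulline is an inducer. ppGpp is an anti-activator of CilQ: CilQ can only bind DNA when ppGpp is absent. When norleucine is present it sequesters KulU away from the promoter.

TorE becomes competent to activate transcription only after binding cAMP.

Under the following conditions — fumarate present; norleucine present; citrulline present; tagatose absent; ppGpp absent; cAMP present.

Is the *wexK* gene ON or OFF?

OFF

Norleucine is present, so KulU is inactive.
Fumarate is present, so TemQ is inactive.
ppGpp is absent, so CilQ is active.
cAMP is present, so TorE is active.
Citrulline is present, so NolR is inactive.
No repressor is bound and TorE is active, so *lomG* is transcribed.
So LomG is produced and active.
With repressor LomG bound, *pexN* is not transcribed.
So PexN is not produced.
Required activator KulU is absent, so *wexK* is not transcribed.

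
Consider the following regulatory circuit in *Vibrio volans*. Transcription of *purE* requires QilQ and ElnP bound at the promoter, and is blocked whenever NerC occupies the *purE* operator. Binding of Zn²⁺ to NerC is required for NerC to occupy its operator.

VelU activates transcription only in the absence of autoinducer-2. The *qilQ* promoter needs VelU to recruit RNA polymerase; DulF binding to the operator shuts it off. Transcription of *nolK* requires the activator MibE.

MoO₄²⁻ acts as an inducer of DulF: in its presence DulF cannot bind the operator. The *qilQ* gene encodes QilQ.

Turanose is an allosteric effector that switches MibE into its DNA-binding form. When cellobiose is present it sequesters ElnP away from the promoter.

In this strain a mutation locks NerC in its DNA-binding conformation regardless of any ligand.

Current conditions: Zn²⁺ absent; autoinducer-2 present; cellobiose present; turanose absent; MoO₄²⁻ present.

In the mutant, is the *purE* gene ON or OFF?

MoO₄²⁻ is present, so DulF is inactive.
Autoinducer-2 is present, so VelU is inactive.
Required activator VelU is absent, so *qilQ* is not transcribed.
So QilQ is not produced.
Cellobiose is present, so ElnP is inactive.
NerC is constitutively active in this strain.
With repressor NerC bound, *purE* is not transcribed.

OFF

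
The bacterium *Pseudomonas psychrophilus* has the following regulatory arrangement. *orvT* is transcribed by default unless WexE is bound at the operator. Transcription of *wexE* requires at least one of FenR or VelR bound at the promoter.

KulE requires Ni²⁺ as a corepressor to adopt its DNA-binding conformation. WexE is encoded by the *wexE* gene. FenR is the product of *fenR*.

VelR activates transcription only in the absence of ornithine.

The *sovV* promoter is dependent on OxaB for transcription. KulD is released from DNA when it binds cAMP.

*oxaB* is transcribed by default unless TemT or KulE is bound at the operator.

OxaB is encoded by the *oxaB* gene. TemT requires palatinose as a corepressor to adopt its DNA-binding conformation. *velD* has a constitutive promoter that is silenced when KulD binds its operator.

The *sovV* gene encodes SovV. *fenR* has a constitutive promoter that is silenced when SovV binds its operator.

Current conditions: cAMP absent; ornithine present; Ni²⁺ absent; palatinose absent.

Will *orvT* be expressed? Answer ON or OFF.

ON

Palatinose is absent, so TemT is inactive.
Ni²⁺ is absent, so KulE is inactive.
With no repressor bound, *oxaB* is transcribed.
So OxaB is produced and active.
No repressor is bound and OxaB is active, so *sovV* is transcribed.
So SovV is produced and active.
With repressor SovV bound, *fenR* is not transcribed.
So FenR is not produced.
Ornithine is present, so VelR is inactive.
No activator is available at the *wexE* promoter, so *wexE* is not transcribed.
So WexE is not produced.
With no repressor bound, *orvT* is transcribed.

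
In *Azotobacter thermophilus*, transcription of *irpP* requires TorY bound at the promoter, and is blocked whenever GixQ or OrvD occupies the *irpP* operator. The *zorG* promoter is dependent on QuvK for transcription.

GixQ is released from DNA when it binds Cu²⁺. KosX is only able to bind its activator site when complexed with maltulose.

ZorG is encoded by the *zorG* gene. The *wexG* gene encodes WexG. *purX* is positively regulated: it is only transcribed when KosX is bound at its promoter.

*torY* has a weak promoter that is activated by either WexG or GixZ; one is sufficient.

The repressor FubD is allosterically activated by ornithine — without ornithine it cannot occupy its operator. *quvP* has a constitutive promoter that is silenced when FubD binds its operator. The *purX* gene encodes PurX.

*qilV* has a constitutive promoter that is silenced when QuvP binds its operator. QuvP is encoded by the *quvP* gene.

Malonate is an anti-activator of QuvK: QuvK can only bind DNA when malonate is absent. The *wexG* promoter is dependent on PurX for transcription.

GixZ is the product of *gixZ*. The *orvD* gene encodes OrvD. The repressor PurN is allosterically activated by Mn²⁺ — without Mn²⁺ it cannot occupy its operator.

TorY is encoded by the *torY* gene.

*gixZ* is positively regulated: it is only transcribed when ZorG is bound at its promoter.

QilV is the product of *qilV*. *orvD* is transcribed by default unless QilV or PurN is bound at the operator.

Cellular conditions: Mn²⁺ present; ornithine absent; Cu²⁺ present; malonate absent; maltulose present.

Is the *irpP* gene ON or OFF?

ON

Cu²⁺ is present, so GixQ is inactive.
Maltulose is present, so KosX is active.
No repressor is bound and KosX is active, so *purX* is transcribed.
So PurX is produced and active.
No repressor is bound and PurX is active, so *wexG* is transcribed.
So WexG is produced and active.
Malonate is absent, so QuvK is active.
No repressor is bound and QuvK is active, so *zorG* is transcribed.
So ZorG is produced and active.
No repressor is bound and ZorG is active, so *gixZ* is transcribed.
So GixZ is produced and active.
Activator WexG is present, so *torY* is transcribed.
So TorY is produced and active.
Ornithine is absent, so FubD is inactive.
With no repressor bound, *quvP* is transcribed.
So QuvP is produced and active.
With repressor QuvP bound, *qilV* is not transcribed.
So QilV is not produced.
Mn²⁺ is present, so PurN is active.
With repressor PurN bound, *orvD* is not transcribed.
So OrvD is not produced.
No repressor is bound and TorY is active, so *irpP* is transcribed.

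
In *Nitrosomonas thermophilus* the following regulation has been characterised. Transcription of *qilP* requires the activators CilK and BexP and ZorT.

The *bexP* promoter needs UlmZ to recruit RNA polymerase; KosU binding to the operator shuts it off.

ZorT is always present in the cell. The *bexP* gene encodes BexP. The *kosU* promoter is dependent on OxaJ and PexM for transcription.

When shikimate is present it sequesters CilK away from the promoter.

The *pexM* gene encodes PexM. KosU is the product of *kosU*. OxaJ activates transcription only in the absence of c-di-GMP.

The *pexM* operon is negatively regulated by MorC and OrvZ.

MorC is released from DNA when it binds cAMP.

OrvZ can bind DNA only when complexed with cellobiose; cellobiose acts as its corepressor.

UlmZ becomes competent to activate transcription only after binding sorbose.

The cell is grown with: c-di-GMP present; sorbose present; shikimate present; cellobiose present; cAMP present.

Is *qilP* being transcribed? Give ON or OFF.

Shikimate is present, so CilK is inactive.
Sorbose is present, so UlmZ is active.
c-di-GMP is present, so OxaJ is inactive.
cAMP is present, so MorC is inactive.
Cellobiose is present, so OrvZ is active.
With repressor OrvZ bound, *pexM* is not transcribed.
So PexM is not produced.
Required activator OxaJ is absent, so *kosU* is not transcribed.
So KosU is not produced.
No repressor is bound and UlmZ is active, so *bexP* is transcribed.
So BexP is produced and active.
ZorT is produced constitutively and is active.
Required activator CilK is absent, so *qilP* is not transcribed.

OFF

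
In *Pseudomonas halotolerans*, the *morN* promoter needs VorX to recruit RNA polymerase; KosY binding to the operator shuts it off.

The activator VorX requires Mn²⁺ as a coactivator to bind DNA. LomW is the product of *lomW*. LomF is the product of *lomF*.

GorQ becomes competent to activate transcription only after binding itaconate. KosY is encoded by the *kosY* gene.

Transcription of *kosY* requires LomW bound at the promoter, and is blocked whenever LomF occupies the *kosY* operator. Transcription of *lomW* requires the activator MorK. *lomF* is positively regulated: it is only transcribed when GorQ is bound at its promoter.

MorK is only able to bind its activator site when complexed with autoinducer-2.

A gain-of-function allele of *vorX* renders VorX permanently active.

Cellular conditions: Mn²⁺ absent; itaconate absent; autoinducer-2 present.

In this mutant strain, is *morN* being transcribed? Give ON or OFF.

Itaconate is absent, so GorQ is inactive.
Required activator GorQ is absent, so *lomF* is not transcribed.
So LomF is not produced.
Autoinducer-2 is present, so MorK is active.
No repressor is bound and MorK is active, so *lomW* is transcribed.
So LomW is produced and active.
No repressor is bound and LomW is active, so *kosY* is transcribed.
So KosY is produced and active.
VorX is constitutively active in this strain.
With repressor KosY bound, *morN* is not transcribed.

OFF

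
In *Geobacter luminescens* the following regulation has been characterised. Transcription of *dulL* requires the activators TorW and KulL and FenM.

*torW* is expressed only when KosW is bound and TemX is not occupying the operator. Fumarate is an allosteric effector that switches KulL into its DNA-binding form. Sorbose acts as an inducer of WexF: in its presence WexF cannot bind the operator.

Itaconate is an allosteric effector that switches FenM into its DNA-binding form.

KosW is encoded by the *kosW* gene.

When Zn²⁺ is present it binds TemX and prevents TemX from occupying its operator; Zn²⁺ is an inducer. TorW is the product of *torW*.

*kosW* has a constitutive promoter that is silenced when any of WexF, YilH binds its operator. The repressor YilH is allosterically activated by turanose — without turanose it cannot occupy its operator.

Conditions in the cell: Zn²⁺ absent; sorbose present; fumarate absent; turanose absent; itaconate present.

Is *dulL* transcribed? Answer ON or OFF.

Zn²⁺ is absent, so TemX is active.
Sorbose is present, so WexF is inactive.
Turanose is absent, so YilH is inactive.
With no repressor bound, *kosW* is transcribed.
So KosW is produced and active.
With repressor TemX bound, *torW* is not transcribed.
So TorW is not produced.
Fumarate is absent, so KulL is inactive.
Itaconate is present, so FenM is active.
Required activator TorW is absent, so *dulL* is not transcribed.

OFF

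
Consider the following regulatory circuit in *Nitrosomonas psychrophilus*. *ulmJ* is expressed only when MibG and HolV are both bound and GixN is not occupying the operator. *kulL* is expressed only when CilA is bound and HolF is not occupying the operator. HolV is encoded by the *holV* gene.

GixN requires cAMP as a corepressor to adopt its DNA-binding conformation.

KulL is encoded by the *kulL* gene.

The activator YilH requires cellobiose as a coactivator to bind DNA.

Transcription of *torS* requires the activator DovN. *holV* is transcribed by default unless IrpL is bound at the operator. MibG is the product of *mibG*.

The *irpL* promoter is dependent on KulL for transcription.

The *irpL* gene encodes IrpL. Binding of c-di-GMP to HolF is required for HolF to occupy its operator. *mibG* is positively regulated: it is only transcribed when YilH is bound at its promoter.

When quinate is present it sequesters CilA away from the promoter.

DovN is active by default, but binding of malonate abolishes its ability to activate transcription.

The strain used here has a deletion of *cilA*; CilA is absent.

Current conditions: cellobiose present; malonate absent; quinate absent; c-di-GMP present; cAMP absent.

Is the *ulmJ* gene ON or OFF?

cAMP is absent, so GixN is inactive.
Cellobiose is present, so YilH is active.
No repressor is bound and YilH is active, so *mibG* is transcribed.
So MibG is produced and active.
c-di-GMP is present, so HolF is active.
CilA is non-functional in this strain, so it has no effect.
With repressor HolF bound, *kulL* is not transcribed.
So KulL is not produced.
Required activator KulL is absent, so *irpL* is not transcribed.
So IrpL is not produced.
With no repressor bound, *holV* is transcribed.
So HolV is produced and active.
No repressor is bound and MibG and HolV are active, so *ulmJ* is transcribed.

ON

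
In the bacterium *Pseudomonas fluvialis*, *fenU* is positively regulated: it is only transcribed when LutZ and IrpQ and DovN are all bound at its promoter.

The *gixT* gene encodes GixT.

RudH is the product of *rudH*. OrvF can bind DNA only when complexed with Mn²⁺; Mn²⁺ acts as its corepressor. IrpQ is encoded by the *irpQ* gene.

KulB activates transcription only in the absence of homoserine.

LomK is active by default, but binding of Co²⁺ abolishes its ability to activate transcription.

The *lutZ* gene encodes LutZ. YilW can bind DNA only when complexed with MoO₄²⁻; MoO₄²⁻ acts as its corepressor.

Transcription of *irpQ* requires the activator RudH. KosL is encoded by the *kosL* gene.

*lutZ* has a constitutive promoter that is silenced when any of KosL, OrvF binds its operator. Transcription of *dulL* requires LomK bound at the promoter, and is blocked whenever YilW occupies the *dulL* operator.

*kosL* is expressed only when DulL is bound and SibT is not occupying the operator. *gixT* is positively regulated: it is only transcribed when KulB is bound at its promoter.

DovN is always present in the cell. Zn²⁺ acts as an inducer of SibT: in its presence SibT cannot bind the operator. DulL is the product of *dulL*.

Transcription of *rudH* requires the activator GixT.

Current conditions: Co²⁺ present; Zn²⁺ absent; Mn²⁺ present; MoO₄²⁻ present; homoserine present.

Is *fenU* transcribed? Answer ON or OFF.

MoO₄²⁻ is present, so YilW is active.
Co²⁺ is present, so LomK is inactive.
With repressor YilW bound, *dulL* is not transcribed.
So DulL is not produced.
Zn²⁺ is absent, so SibT is active.
With repressor SibT bound, *kosL* is not transcribed.
So KosL is not produced.
Mn²⁺ is present, so OrvF is active.
With repressor OrvF bound, *lutZ* is not transcribed.
So LutZ is not produced.
Homoserine is present, so KulB is inactive.
Required activator KulB is absent, so *gixT* is not transcribed.
So GixT is not produced.
Required activator GixT is absent, so *rudH* is not transcribed.
So RudH is not produced.
Required activator RudH is absent, so *irpQ* is not transcribed.
So IrpQ is not produced.
DovN is produced constitutively and is active.
Required activator LutZ is absent, so *fenU* is not transcribed.

OFF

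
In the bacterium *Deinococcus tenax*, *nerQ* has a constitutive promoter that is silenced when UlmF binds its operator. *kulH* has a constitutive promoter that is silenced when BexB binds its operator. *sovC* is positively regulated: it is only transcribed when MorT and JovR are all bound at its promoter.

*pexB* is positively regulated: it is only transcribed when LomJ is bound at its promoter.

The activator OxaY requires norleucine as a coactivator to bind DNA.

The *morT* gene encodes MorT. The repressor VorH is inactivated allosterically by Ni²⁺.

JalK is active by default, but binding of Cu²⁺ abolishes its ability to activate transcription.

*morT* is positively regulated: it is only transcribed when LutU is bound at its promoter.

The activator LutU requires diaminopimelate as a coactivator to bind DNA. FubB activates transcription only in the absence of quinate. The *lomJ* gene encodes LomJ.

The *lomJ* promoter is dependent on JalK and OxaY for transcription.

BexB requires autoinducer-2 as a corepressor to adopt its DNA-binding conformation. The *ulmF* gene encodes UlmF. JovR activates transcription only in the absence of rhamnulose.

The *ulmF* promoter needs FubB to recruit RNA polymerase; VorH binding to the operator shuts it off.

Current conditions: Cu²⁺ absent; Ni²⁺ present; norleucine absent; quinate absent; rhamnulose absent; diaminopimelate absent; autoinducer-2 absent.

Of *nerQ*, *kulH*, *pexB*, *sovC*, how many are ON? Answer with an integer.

Ni²⁺ is present, so VorH is inactive.
Quinate is absent, so FubB is active.
No repressor is bound and FubB is active, so *ulmF* is transcribed.
So UlmF is produced and active.
With repressor UlmF bound, *nerQ* is not transcribed.
→ *nerQ* is OFF.
Autoinducer-2 is absent, so BexB is inactive.
With no repressor bound, *kulH* is transcribed.
→ *kulH* is ON.
Cu²⁺ is absent, so JalK is active.
Norleucine is absent, so OxaY is inactive.
Required activator OxaY is absent, so *lomJ* is not transcribed.
So LomJ is not produced.
Required activator LomJ is absent, so *pexB* is not transcribed.
→ *pexB* is OFF.
Diaminopimelate is absent, so LutU is inactive.
Required activator LutU is absent, so *morT* is not transcribed.
So MorT is not produced.
Rhamnulose is absent, so JovR is active.
Required activator MorT is absent, so *sovC* is not transcribed.
→ *sovC* is OFF.
1 of the 4 genes is transcribed.

1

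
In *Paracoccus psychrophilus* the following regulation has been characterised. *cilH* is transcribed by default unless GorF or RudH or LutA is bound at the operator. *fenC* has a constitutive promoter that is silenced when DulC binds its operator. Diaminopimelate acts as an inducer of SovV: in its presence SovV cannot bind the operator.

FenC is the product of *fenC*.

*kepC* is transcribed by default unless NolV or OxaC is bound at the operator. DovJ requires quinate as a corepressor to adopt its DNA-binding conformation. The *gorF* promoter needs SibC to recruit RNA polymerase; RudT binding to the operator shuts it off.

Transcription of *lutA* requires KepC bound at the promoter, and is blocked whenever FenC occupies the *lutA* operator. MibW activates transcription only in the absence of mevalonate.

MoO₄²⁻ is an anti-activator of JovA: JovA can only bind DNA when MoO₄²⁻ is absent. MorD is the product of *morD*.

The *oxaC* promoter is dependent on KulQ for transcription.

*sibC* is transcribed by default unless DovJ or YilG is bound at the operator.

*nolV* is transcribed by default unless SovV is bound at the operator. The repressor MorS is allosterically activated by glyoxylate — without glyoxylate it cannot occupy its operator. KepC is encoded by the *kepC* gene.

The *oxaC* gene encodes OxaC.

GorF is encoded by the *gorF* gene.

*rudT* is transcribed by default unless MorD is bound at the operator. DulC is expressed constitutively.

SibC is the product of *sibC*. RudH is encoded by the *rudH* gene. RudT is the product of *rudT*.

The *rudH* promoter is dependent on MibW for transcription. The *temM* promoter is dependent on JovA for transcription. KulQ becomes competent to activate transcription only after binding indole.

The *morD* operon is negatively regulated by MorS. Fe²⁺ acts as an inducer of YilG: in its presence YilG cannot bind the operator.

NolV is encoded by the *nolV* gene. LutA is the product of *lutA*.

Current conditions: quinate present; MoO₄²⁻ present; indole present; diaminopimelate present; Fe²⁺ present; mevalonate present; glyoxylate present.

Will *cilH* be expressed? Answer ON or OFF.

ON

Glyoxylate is present, so MorS is active.
With repressor MorS bound, *morD* is not transcribed.
So MorD is not produced.
With no repressor bound, *rudT* is transcribed.
So RudT is produced and active.
Quinate is present, so DovJ is active.
Fe²⁺ is present, so YilG is inactive.
With repressor DovJ bound, *sibC* is not transcribed.
So SibC is not produced.
With repressor RudT bound, *gorF* is not transcribed.
So GorF is not produced.
Mevalonate is present, so MibW is inactive.
Required activator MibW is absent, so *rudH* is not transcribed.
So RudH is not produced.
DulC is produced constitutively and is active.
With repressor DulC bound, *fenC* is not transcribed.
So FenC is not produced.
Diaminopimelate is present, so SovV is inactive.
With no repressor bound, *nolV* is transcribed.
So NolV is produced and active.
Indole is present, so KulQ is active.
No repressor is bound and KulQ is active, so *oxaC* is transcribed.
So OxaC is produced and active.
With repressor NolV bound, *kepC* is not transcribed.
So KepC is not produced.
Required activator KepC is absent, so *lutA* is not transcribed.
So LutA is not produced.
With no repressor bound, *cilH* is transcribed.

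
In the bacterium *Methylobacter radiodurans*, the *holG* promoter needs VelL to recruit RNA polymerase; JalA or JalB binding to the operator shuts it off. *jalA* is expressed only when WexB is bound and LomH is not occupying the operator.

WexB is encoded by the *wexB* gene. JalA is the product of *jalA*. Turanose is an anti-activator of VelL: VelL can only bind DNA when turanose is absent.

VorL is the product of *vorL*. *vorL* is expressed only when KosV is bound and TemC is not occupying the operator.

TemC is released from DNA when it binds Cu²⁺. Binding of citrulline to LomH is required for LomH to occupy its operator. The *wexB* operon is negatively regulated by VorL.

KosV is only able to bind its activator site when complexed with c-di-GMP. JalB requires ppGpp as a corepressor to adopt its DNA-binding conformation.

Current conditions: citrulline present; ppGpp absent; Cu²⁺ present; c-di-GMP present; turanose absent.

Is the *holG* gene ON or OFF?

Turanose is absent, so VelL is active.
c-di-GMP is present, so KosV is active.
Cu²⁺ is present, so TemC is inactive.
No repressor is bound and KosV is active, so *vorL* is transcribed.
So VorL is produced and active.
With repressor VorL bound, *wexB* is not transcribed.
So WexB is not produced.
Citrulline is present, so LomH is active.
With repressor LomH bound, *jalA* is not transcribed.
So JalA is not produced.
ppGpp is absent, so JalB is inactive.
No repressor is bound and VelL is active, so *holG* is transcribed.

ON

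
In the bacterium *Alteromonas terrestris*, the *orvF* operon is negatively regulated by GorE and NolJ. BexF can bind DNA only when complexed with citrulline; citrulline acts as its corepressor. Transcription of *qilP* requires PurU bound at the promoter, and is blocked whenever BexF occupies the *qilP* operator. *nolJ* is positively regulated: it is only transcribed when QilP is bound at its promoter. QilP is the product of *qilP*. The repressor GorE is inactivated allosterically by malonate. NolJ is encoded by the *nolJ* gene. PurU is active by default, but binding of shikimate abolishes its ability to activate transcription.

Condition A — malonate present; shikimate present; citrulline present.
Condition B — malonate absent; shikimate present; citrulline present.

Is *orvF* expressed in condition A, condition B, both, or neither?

A only

Condition A:
Malonate is present, so GorE is inactive.
Shikimate is present, so PurU is inactive.
Citrulline is present, so BexF is active.
With repressor BexF bound, *qilP* is not transcribed.
So QilP is not produced.
Required activator QilP is absent, so *nolJ* is not transcribed.
So NolJ is not produced.
With no repressor bound, *orvF* is transcribed.
→ *orvF* is ON in A.
Condition B:
Malonate is absent, so GorE is active.
Shikimate is present, so PurU is inactive.
Citrulline is present, so BexF is active.
With repressor BexF bound, *qilP* is not transcribed.
So QilP is not produced.
Required activator QilP is absent, so *nolJ* is not transcribed.
So NolJ is not produced.
With repressor GorE bound, *orvF* is not transcribed.
→ *orvF* is OFF in B.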